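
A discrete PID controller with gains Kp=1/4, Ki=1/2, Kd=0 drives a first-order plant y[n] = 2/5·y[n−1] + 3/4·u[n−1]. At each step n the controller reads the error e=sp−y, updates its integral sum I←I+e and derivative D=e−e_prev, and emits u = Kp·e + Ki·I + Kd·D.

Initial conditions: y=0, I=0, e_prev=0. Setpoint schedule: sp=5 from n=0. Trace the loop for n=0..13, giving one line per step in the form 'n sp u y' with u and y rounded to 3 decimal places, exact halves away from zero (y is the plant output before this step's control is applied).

0 5 3.750 0.000
1 5 4.141 2.813
2 5 4.171 4.230
3 5 4.113 4.820
4 5 4.059 5.013
5 5 4.025 5.049
6 5 4.008 5.038
7 5 4.002 5.022
8 5 4.000 5.010
9 5 3.999 5.004
10 5 4.000 5.001
11 5 4.000 5.000
12 5 4.000 5.000
13 5 4.000 5.000

(exact arithmetic carried between steps; '≈' marks a value shown rounded to 6 d.p. or computed from one; I and e_prev carry over from the previous line; the table rounds u and y to 3 d.p., halves away from zero)
n=0: y=0, sp=5, e=sp−y=5; I=5, D=e−e_prev=5; u=1/4·5+1/2·5+0·5=3.75; next y=2/5·0+3/4·3.75=2.8125
n=1: y=2.8125, sp=5, e=sp−y=2.1875; I=7.1875, D=e−e_prev=-2.8125; u=1/4·2.1875+1/2·7.1875+0·(-2.8125)=4.140625; next y=2/5·2.8125+3/4·4.140625≈4.230469
n=2: y≈4.230469, sp=5, e=sp−y≈0.769531; I≈7.957031, D=e−e_prev≈-1.417969; u=1/4·0.769531+1/2·7.957031+0·(-1.417969)≈4.170898; next y=2/5·4.230469+3/4·4.170898≈4.820361
n=3: y≈4.820361, sp=5, e=sp−y≈0.179639; I≈8.136670, D=e−e_prev≈-0.589893; u=1/4·0.179639+1/2·8.136670+0·(-0.589893)≈4.113245; next y=2/5·4.820361+3/4·4.113245≈5.013078
n=4: y≈5.013078, sp=5, e=sp−y≈-0.013078; I≈8.123592, D=e−e_prev≈-0.192717; u=1/4·(-0.013078)+1/2·8.123592+0·(-0.192717)≈4.058526; next y=2/5·5.013078+3/4·4.058526≈5.049126
n=5: y≈5.049126, sp=5, e=sp−y≈-0.049126; I≈8.074466, D=e−e_prev≈-0.036048; u=1/4·(-0.049126)+1/2·8.074466+0·(-0.036048)≈4.024951; next y=2/5·5.049126+3/4·4.024951≈5.038364
n=6: y≈5.038364, sp=5, e=sp−y≈-0.038364; I≈8.036102, D=e−e_prev≈0.010762; u=1/4·(-0.038364)+1/2·8.036102+0·0.010762≈4.008460; next y=2/5·5.038364+3/4·4.008460≈5.021691
n=7: y≈5.021691, sp=5, e=sp−y≈-0.021691; I≈8.014411, D=e−e_prev≈0.016673; u=1/4·(-0.021691)+1/2·8.014411+0·0.016673≈4.001783; next y=2/5·5.021691+3/4·4.001783≈5.010013
n=8: y≈5.010013, sp=5, e=sp−y≈-0.010013; I≈8.004398, D=e−e_prev≈0.011677; u=1/4·(-0.010013)+1/2·8.004398+0·0.011677≈3.999696; next y=2/5·5.010013+3/4·3.999696≈5.003777
n=9: y≈5.003777, sp=5, e=sp−y≈-0.003777; I≈8.000621, D=e−e_prev≈0.006236; u=1/4·(-0.003777)+1/2·8.000621+0·0.006236≈3.999366; next y=2/5·5.003777+3/4·3.999366≈5.001035
n=10: y≈5.001035, sp=5, e=sp−y≈-0.001035; I≈7.999585, D=e−e_prev≈0.002742; u=1/4·(-0.001035)+1/2·7.999585+0·0.002742≈3.999534; next y=2/5·5.001035+3/4·3.999534≈5.000065
n=11: y≈5.000065, sp=5, e=sp−y≈-0.000065; I≈7.999521, D=e−e_prev≈0.000971; u=1/4·(-0.000065)+1/2·7.999521+0·0.000971≈3.999744; next y=2/5·5.000065+3/4·3.999744≈4.999834
n=12: y≈4.999834, sp=5, e=sp−y≈0.000166; I≈7.999687, D=e−e_prev≈0.000231; u=1/4·0.000166+1/2·7.999687+0·0.000231≈3.999885; next y=2/5·4.999834+3/4·3.999885≈4.999847
n=13: y≈4.999847, sp=5, e=sp−y≈0.000153; I≈7.999840, D=e−e_prev≈-0.000013; u=1/4·0.000153+1/2·7.999840+0·(-0.000013)≈3.999958; next y=2/5·4.999847+3/4·3.999958≈4.999907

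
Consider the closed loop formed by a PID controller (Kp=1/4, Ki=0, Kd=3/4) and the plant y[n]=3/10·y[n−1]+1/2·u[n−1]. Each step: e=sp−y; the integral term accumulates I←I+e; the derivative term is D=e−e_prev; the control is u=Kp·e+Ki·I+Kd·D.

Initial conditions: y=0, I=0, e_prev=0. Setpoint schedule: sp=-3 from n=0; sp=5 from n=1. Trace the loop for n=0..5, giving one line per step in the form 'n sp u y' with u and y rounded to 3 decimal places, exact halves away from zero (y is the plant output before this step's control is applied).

(exact arithmetic carried between steps; '≈' marks a value shown rounded to 6 d.p. or computed from one; I and e_prev carry over from the previous line; the table rounds u and y to 3 d.p., halves away from zero)
n=0: y=0, sp=-3, e=sp−y=-3; I=-3, D=e−e_prev=-3; u=1/4·(-3)+0·(-3)+3/4·(-3)=-3; next y=3/10·0+1/2·(-3)=-1.5
n=1: y=-1.5, sp=5, e=sp−y=6.5; I=3.5, D=e−e_prev=9.5; u=1/4·6.5+0·3.5+3/4·9.5=8.75; next y=3/10·(-1.5)+1/2·8.75=3.925
n=2: y=3.925, sp=5, e=sp−y=1.075; I=4.575, D=e−e_prev=-5.425; u=1/4·1.075+0·4.575+3/4·(-5.425)=-3.8; next y=3/10·3.925+1/2·(-3.8)=-0.7225
n=3: y=-0.7225, sp=5, e=sp−y=5.7225; I=10.2975, D=e−e_prev=4.6475; u=1/4·5.7225+0·10.2975+3/4·4.6475=4.91625; next y=3/10·(-0.7225)+1/2·4.91625=2.241375
n=4: y=2.241375, sp=5, e=sp−y=2.758625; I=13.056125, D=e−e_prev=-2.963875; u=1/4·2.758625+0·13.056125+3/4·(-2.963875)=-1.53325; next y=3/10·2.241375+1/2·(-1.53325)≈-0.094213
n=5: y≈-0.094213, sp=5, e=sp−y≈5.094213; I≈18.150338, D=e−e_prev≈2.335588; u=1/4·5.094213+0·18.150338+3/4·2.335588≈3.025244; next y=3/10·(-0.094213)+1/2·3.025244≈1.484358

0 -3 -3.000 0.000
1 5 8.750 -1.500
2 5 -3.800 3.925
3 5 4.916 -0.723
4 5 -1.533 2.241
5 5 3.025 -0.094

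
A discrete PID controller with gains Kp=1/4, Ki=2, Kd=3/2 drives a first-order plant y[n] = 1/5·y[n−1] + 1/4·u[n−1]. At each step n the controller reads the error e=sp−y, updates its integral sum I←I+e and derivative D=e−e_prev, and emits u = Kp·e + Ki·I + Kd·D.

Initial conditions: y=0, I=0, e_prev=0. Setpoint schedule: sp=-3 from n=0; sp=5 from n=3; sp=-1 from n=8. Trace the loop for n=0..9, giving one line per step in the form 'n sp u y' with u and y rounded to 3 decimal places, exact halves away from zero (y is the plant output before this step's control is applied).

0 -3 -11.250 0.000
1 -3 -2.203 -2.813
2 -3 -13.169 -1.113
3 5 24.612 -3.515
4 5 -7.579 5.450
5 5 28.424 -0.805
6 5 1.589 6.945
7 5 28.669 1.786
8 -1 -16.660 7.525
9 -1 22.091 -2.660

(exact arithmetic carried between steps; '≈' marks a value shown rounded to 6 d.p. or computed from one; I and e_prev carry over from the previous line; the table rounds u and y to 3 d.p., halves away from zero)
n=0: y=0, sp=-3, e=sp−y=-3; I=-3, D=e−e_prev=-3; u=1/4·(-3)+2·(-3)+3/2·(-3)=-11.25; next y=1/5·0+1/4·(-11.25)=-2.8125
n=1: y=-2.8125, sp=-3, e=sp−y=-0.1875; I=-3.1875, D=e−e_prev=2.8125; u=1/4·(-0.1875)+2·(-3.1875)+3/2·2.8125=-2.203125; next y=1/5·(-2.8125)+1/4·(-2.203125)≈-1.113281
n=2: y≈-1.113281, sp=-3, e=sp−y≈-1.886719; I≈-5.074219, D=e−e_prev≈-1.699219; u=1/4·(-1.886719)+2·(-5.074219)+3/2·(-1.699219)≈-13.168945; next y=1/5·(-1.113281)+1/4·(-13.168945)≈-3.514893
n=3: y≈-3.514893, sp=5, e=sp−y≈8.514893; I≈3.440674, D=e−e_prev≈10.401611; u=1/4·8.514893+2·3.440674+3/2·10.401611≈24.612488; next y=1/5·(-3.514893)+1/4·24.612488≈5.450143
n=4: y≈5.450143, sp=5, e=sp−y≈-0.450143; I≈2.990530, D=e−e_prev≈-8.965036; u=1/4·(-0.450143)+2·2.990530+3/2·(-8.965036)≈-7.579029; next y=1/5·5.450143+1/4·(-7.579029)≈-0.804729
n=5: y≈-0.804729, sp=5, e=sp−y≈5.804729; I≈8.795259, D=e−e_prev≈6.254872; u=1/4·5.804729+2·8.795259+3/2·6.254872≈28.424008; next y=1/5·(-0.804729)+1/4·28.424008≈6.945056
n=6: y≈6.945056, sp=5, e=sp−y≈-1.945056; I≈6.850203, D=e−e_prev≈-7.749785; u=1/4·(-1.945056)+2·6.850203+3/2·(-7.749785)≈1.589464; next y=1/5·6.945056+1/4·1.589464≈1.786377
n=7: y≈1.786377, sp=5, e=sp−y≈3.213623; I≈10.063825, D=e−e_prev≈5.158679; u=1/4·3.213623+2·10.063825+3/2·5.158679≈28.669075; next y=1/5·1.786377+1/4·28.669075≈7.524544
n=8: y≈7.524544, sp=-1, e=sp−y≈-8.524544; I≈1.539281, D=e−e_prev≈-11.738167; u=1/4·(-8.524544)+2·1.539281+3/2·(-11.738167)≈-16.659824; next y=1/5·7.524544+1/4·(-16.659824)≈-2.660047
n=9: y≈-2.660047, sp=-1, e=sp−y≈1.660047; I≈3.199328, D=e−e_prev≈10.184591; u=1/4·1.660047+2·3.199328+3/2·10.184591≈22.090556; next y=1/5·(-2.660047)+1/4·22.090556≈4.990629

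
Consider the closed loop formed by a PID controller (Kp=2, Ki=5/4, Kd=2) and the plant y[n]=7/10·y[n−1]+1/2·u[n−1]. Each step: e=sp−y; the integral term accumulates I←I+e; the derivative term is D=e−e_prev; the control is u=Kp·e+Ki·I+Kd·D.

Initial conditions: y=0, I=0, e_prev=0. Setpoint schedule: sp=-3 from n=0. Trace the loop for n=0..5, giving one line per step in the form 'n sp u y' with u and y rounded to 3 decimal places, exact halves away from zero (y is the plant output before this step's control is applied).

0 -3 -15.750 0.000
1 -3 27.844 -7.875
2 -3 -67.305 8.409
3 -3 140.923 -27.766
4 -3 -314.125 51.025
5 -3 680.870 -121.345

(exact arithmetic carried between steps; '≈' marks a value shown rounded to 6 d.p. or computed from one; I and e_prev carry over from the previous line; the table rounds u and y to 3 d.p., halves away from zero)
n=0: y=0, sp=-3, e=sp−y=-3; I=-3, D=e−e_prev=-3; u=2·(-3)+5/4·(-3)+2·(-3)=-15.75; next y=7/10·0+1/2·(-15.75)=-7.875
n=1: y=-7.875, sp=-3, e=sp−y=4.875; I=1.875, D=e−e_prev=7.875; u=2·4.875+5/4·1.875+2·7.875=27.84375; next y=7/10·(-7.875)+1/2·27.84375=8.409375
n=2: y=8.409375, sp=-3, e=sp−y=-11.409375; I=-9.534375, D=e−e_prev=-16.284375; u=2·(-11.409375)+5/4·(-9.534375)+2·(-16.284375)≈-67.305469; next y=7/10·8.409375+1/2·(-67.305469)≈-27.766172
n=3: y≈-27.766172, sp=-3, e=sp−y≈24.766172; I≈15.231797, D=e−e_prev≈36.175547; u=2·24.766172+5/4·15.231797+2·36.175547≈140.923184; next y=7/10·(-27.766172)+1/2·140.923184≈51.025271
n=4: y≈51.025271, sp=-3, e=sp−y≈-54.025271; I≈-38.793475, D=e−e_prev≈-78.791443; u=2·(-54.025271)+5/4·(-38.793475)+2·(-78.791443)≈-314.125273; next y=7/10·51.025271+1/2·(-314.125273)≈-121.344946
n=5: y≈-121.344946, sp=-3, e=sp−y≈118.344946; I≈79.551472, D=e−e_prev≈172.370218; u=2·118.344946+5/4·79.551472+2·172.370218≈680.869668; next y=7/10·(-121.344946)+1/2·680.869668≈255.493372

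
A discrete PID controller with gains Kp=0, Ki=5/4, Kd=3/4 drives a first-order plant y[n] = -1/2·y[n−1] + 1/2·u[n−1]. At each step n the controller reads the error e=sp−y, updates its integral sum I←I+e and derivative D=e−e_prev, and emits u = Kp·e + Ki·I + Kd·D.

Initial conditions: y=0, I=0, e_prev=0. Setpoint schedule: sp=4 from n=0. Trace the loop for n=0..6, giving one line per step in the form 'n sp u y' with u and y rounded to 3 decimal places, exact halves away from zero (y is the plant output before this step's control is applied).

0 4 8.000 0.000
1 4 2.000 4.000
2 4 15.000 -1.000
3 4 -0.500 8.000
4 4 25.750 -4.250
5 4 -11.625 15.000
6 4 45.688 -13.313

(exact arithmetic carried between steps; '≈' marks a value shown rounded to 6 d.p. or computed from one; I and e_prev carry over from the previous line; the table rounds u and y to 3 d.p., halves away from zero)
n=0: y=0, sp=4, e=sp−y=4; I=4, D=e−e_prev=4; u=0·4+5/4·4+3/4·4=8; next y=-1/2·0+1/2·8=4
n=1: y=4, sp=4, e=sp−y=0; I=4, D=e−e_prev=-4; u=0·0+5/4·4+3/4·(-4)=2; next y=-1/2·4+1/2·2=-1
n=2: y=-1, sp=4, e=sp−y=5; I=9, D=e−e_prev=5; u=0·5+5/4·9+3/4·5=15; next y=-1/2·(-1)+1/2·15=8
n=3: y=8, sp=4, e=sp−y=-4; I=5, D=e−e_prev=-9; u=0·(-4)+5/4·5+3/4·(-9)=-0.5; next y=-1/2·8+1/2·(-0.5)=-4.25
n=4: y=-4.25, sp=4, e=sp−y=8.25; I=13.25, D=e−e_prev=12.25; u=0·8.25+5/4·13.25+3/4·12.25=25.75; next y=-1/2·(-4.25)+1/2·25.75=15
n=5: y=15, sp=4, e=sp−y=-11; I=2.25, D=e−e_prev=-19.25; u=0·(-11)+5/4·2.25+3/4·(-19.25)=-11.625; next y=-1/2·15+1/2·(-11.625)=-13.3125
n=6: y=-13.3125, sp=4, e=sp−y=17.3125; I=19.5625, D=e−e_prev=28.3125; u=0·17.3125+5/4·19.5625+3/4·28.3125=45.6875; next y=-1/2·(-13.3125)+1/2·45.6875=29.5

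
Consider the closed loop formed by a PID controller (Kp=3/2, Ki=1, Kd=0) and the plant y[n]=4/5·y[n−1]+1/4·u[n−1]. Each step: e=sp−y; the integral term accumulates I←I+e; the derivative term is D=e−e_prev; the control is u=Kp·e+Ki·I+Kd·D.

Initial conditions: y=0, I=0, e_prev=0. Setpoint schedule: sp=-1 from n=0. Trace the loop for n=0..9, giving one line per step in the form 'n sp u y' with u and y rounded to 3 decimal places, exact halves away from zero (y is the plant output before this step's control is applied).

0 -1 -2.500 0.000
1 -1 -1.938 -0.625
2 -1 -1.414 -0.984
3 -1 -1.038 -1.141
4 -1 -0.819 -1.172
5 -1 -0.721 -1.143
6 -1 -0.699 -1.094
7 -1 -0.715 -1.050
8 -1 -0.743 -1.019
9 -1 -0.769 -1.001

(exact arithmetic carried between steps; '≈' marks a value shown rounded to 6 d.p. or computed from one; I and e_prev carry over from the previous line; the table rounds u and y to 3 d.p., halves away from zero)
n=0: y=0, sp=-1, e=sp−y=-1; I=-1, D=e−e_prev=-1; u=3/2·(-1)+1·(-1)+0·(-1)=-2.5; next y=4/5·0+1/4·(-2.5)=-0.625
n=1: y=-0.625, sp=-1, e=sp−y=-0.375; I=-1.375, D=e−e_prev=0.625; u=3/2·(-0.375)+1·(-1.375)+0·0.625=-1.9375; next y=4/5·(-0.625)+1/4·(-1.9375)=-0.984375
n=2: y=-0.984375, sp=-1, e=sp−y=-0.015625; I=-1.390625, D=e−e_prev=0.359375; u=3/2·(-0.015625)+1·(-1.390625)+0·0.359375≈-1.414063; next y=4/5·(-0.984375)+1/4·(-1.414063)≈-1.141016
n=3: y≈-1.141016, sp=-1, e=sp−y≈0.141016; I≈-1.249609, D=e−e_prev≈0.156641; u=3/2·0.141016+1·(-1.249609)+0·0.156641≈-1.038086; next y=4/5·(-1.141016)+1/4·(-1.038086)≈-1.172334
n=4: y≈-1.172334, sp=-1, e=sp−y≈0.172334; I≈-1.077275, D=e−e_prev≈0.031318; u=3/2·0.172334+1·(-1.077275)+0·0.031318≈-0.818774; next y=4/5·(-1.172334)+1/4·(-0.818774)≈-1.142561
n=5: y≈-1.142561, sp=-1, e=sp−y≈0.142561; I≈-0.934715, D=e−e_prev≈-0.029773; u=3/2·0.142561+1·(-0.934715)+0·(-0.029773)≈-0.720873; next y=4/5·(-1.142561)+1/4·(-0.720873)≈-1.094267
n=6: y≈-1.094267, sp=-1, e=sp−y≈0.094267; I≈-0.840448, D=e−e_prev≈-0.048294; u=3/2·0.094267+1·(-0.840448)+0·(-0.048294)≈-0.699047; next y=4/5·(-1.094267)+1/4·(-0.699047)≈-1.050175
n=7: y≈-1.050175, sp=-1, e=sp−y≈0.050175; I≈-0.790272, D=e−e_prev≈-0.044092; u=3/2·0.050175+1·(-0.790272)+0·(-0.044092)≈-0.715009; next y=4/5·(-1.050175)+1/4·(-0.715009)≈-1.018893
n=8: y≈-1.018893, sp=-1, e=sp−y≈0.018893; I≈-0.771380, D=e−e_prev≈-0.031283; u=3/2·0.018893+1·(-0.771380)+0·(-0.031283)≈-0.743041; next y=4/5·(-1.018893)+1/4·(-0.743041)≈-1.000874
n=9: y≈-1.000874, sp=-1, e=sp−y≈0.000874; I≈-0.770505, D=e−e_prev≈-0.018018; u=3/2·0.000874+1·(-0.770505)+0·(-0.018018)≈-0.769194; next y=4/5·(-1.000874)+1/4·(-0.769194)≈-0.992998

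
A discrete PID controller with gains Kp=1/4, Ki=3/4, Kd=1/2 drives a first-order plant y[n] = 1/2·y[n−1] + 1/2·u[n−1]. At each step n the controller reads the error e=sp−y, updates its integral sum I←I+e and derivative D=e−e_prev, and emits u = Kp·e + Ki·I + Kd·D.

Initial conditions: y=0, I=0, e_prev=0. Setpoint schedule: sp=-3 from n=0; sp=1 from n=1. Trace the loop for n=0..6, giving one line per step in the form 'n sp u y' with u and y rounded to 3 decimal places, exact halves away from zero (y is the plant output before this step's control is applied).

(exact arithmetic carried between steps; '≈' marks a value shown rounded to 6 d.p. or computed from one; I and e_prev carry over from the previous line; the table rounds u and y to 3 d.p., halves away from zero)
n=0: y=0, sp=-3, e=sp−y=-3; I=-3, D=e−e_prev=-3; u=1/4·(-3)+3/4·(-3)+1/2·(-3)=-4.5; next y=1/2·0+1/2·(-4.5)=-2.25
n=1: y=-2.25, sp=1, e=sp−y=3.25; I=0.25, D=e−e_prev=6.25; u=1/4·3.25+3/4·0.25+1/2·6.25=4.125; next y=1/2·(-2.25)+1/2·4.125=0.9375
n=2: y=0.9375, sp=1, e=sp−y=0.0625; I=0.3125, D=e−e_prev=-3.1875; u=1/4·0.0625+3/4·0.3125+1/2·(-3.1875)=-1.34375; next y=1/2·0.9375+1/2·(-1.34375)=-0.203125
n=3: y=-0.203125, sp=1, e=sp−y=1.203125; I=1.515625, D=e−e_prev=1.140625; u=1/4·1.203125+3/4·1.515625+1/2·1.140625≈2.007813; next y=1/2·(-0.203125)+1/2·2.007813≈0.902344
n=4: y≈0.902344, sp=1, e=sp−y≈0.097656; I≈1.613281, D=e−e_prev≈-1.105469; u=1/4·0.097656+3/4·1.613281+1/2·(-1.105469)≈0.681641; next y=1/2·0.902344+1/2·0.681641≈0.791992
n=5: y≈0.791992, sp=1, e=sp−y≈0.208008; I≈1.821289, D=e−e_prev≈0.110352; u=1/4·0.208008+3/4·1.821289+1/2·0.110352≈1.473145; next y=1/2·0.791992+1/2·1.473145≈1.132568
n=6: y≈1.132568, sp=1, e=sp−y≈-0.132568; I≈1.688721, D=e−e_prev≈-0.340576; u=1/4·(-0.132568)+3/4·1.688721+1/2·(-0.340576)≈1.063110; next y=1/2·1.132568+1/2·1.063110≈1.097839

0 -3 -4.500 0.000
1 1 4.125 -2.250
2 1 -1.344 0.938
3 1 2.008 -0.203
4 1 0.682 0.902
5 1 1.473 0.792
6 1 1.063 1.133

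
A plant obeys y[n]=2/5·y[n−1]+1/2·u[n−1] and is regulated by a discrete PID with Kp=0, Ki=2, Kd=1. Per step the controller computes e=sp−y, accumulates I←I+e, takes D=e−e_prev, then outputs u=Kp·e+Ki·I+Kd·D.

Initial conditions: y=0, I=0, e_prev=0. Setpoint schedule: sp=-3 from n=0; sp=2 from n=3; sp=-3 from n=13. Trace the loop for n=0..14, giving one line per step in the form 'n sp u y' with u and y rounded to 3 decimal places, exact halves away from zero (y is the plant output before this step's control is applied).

0 -3 -9.000 0.000
1 -3 1.500 -4.500
2 -3 -10.350 -1.050
3 2 17.835 -5.595
4 2 -13.344 6.680
5 2 21.610 -4.000
6 2 -16.685 9.205
7 2 23.706 -4.660
8 2 -20.787 9.989
9 2 27.045 -6.398
10 2 -24.630 10.963
11 2 31.483 -7.929
12 2 -29.049 12.570
13 -3 21.510 -9.496
14 -3 -31.922 6.956

(exact arithmetic carried between steps; '≈' marks a value shown rounded to 6 d.p. or computed from one; I and e_prev carry over from the previous line; the table rounds u and y to 3 d.p., halves away from zero)
n=0: y=0, sp=-3, e=sp−y=-3; I=-3, D=e−e_prev=-3; u=0·(-3)+2·(-3)+1·(-3)=-9; next y=2/5·0+1/2·(-9)=-4.5
n=1: y=-4.5, sp=-3, e=sp−y=1.5; I=-1.5, D=e−e_prev=4.5; u=0·1.5+2·(-1.5)+1·4.5=1.5; next y=2/5·(-4.5)+1/2·1.5=-1.05
n=2: y=-1.05, sp=-3, e=sp−y=-1.95; I=-3.45, D=e−e_prev=-3.45; u=0·(-1.95)+2·(-3.45)+1·(-3.45)=-10.35; next y=2/5·(-1.05)+1/2·(-10.35)=-5.595
n=3: y=-5.595, sp=2, e=sp−y=7.595; I=4.145, D=e−e_prev=9.545; u=0·7.595+2·4.145+1·9.545=17.835; next y=2/5·(-5.595)+1/2·17.835=6.6795
n=4: y=6.6795, sp=2, e=sp−y=-4.6795; I=-0.5345, D=e−e_prev=-12.2745; u=0·(-4.6795)+2·(-0.5345)+1·(-12.2745)=-13.3435; next y=2/5·6.6795+1/2·(-13.3435)=-3.99995
n=5: y=-3.99995, sp=2, e=sp−y=5.99995; I=5.46545, D=e−e_prev=10.67945; u=0·5.99995+2·5.46545+1·10.67945=21.61035; next y=2/5·(-3.99995)+1/2·21.61035=9.205195
n=6: y=9.205195, sp=2, e=sp−y=-7.205195; I=-1.739745, D=e−e_prev=-13.205145; u=0·(-7.205195)+2·(-1.739745)+1·(-13.205145)=-16.684635; next y=2/5·9.205195+1/2·(-16.684635)≈-4.660240
n=7: y≈-4.660240, sp=2, e=sp−y≈6.660240; I≈4.920495, D=e−e_prev≈13.865435; u=0·6.660240+2·4.920495+1·13.865435≈23.706424; next y=2/5·(-4.660240)+1/2·23.706424≈9.989116
n=8: y≈9.989116, sp=2, e=sp−y≈-7.989116; I≈-3.068621, D=e−e_prev≈-14.649355; u=0·(-7.989116)+2·(-3.068621)+1·(-14.649355)≈-20.786598; next y=2/5·9.989116+1/2·(-20.786598)≈-6.397653
n=9: y≈-6.397653, sp=2, e=sp−y≈8.397653; I≈5.329031, D=e−e_prev≈16.386769; u=0·8.397653+2·5.329031+1·16.386769≈27.044831; next y=2/5·(-6.397653)+1/2·27.044831≈10.963355
n=10: y≈10.963355, sp=2, e=sp−y≈-8.963355; I≈-3.634323, D=e−e_prev≈-17.361007; u=0·(-8.963355)+2·(-3.634323)+1·(-17.361007)≈-24.629654; next y=2/5·10.963355+1/2·(-24.629654)≈-7.929485
n=11: y≈-7.929485, sp=2, e=sp−y≈9.929485; I≈6.295162, D=e−e_prev≈18.892840; u=0·9.929485+2·6.295162+1·18.892840≈31.483163; next y=2/5·(-7.929485)+1/2·31.483163≈12.569788
n=12: y≈12.569788, sp=2, e=sp−y≈-10.569788; I≈-4.274626, D=e−e_prev≈-20.499273; u=0·(-10.569788)+2·(-4.274626)+1·(-20.499273)≈-29.048524; next y=2/5·12.569788+1/2·(-29.048524)≈-9.496347
n=13: y≈-9.496347, sp=-3, e=sp−y≈6.496347; I≈2.221721, D=e−e_prev≈17.066135; u=0·6.496347+2·2.221721+1·17.066135≈21.509577; next y=2/5·(-9.496347)+1/2·21.509577≈6.956250
n=14: y≈6.956250, sp=-3, e=sp−y≈-9.956250; I≈-7.734529, D=e−e_prev≈-16.452597; u=0·(-9.956250)+2·(-7.734529)+1·(-16.452597)≈-31.921654; next y=2/5·6.956250+1/2·(-31.921654)≈-13.178327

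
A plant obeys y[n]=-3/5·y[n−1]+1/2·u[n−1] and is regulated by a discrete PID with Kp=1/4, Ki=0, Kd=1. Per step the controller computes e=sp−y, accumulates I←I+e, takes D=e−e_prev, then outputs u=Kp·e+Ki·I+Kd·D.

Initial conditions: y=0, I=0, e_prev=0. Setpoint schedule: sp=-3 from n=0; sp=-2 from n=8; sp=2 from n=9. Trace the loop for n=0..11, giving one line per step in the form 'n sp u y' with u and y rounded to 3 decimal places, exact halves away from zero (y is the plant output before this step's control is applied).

0 -3 -3.750 0.000
1 -3 1.594 -1.875
2 -3 -5.027 1.922
3 -3 5.755 -3.667
4 -3 -10.764 5.078
5 -3 14.864 -8.429
6 -3 -24.790 12.489
7 -3 36.599 -19.888
8 -2 -57.179 30.233
9 2 93.144 -46.729
10 2 -139.491 74.610
11 2 218.249 -114.511

(exact arithmetic carried between steps; '≈' marks a value shown rounded to 6 d.p. or computed from one; I and e_prev carry over from the previous line; the table rounds u and y to 3 d.p., halves away from zero)
n=0: y=0, sp=-3, e=sp−y=-3; I=-3, D=e−e_prev=-3; u=1/4·(-3)+0·(-3)+1·(-3)=-3.75; next y=-3/5·0+1/2·(-3.75)=-1.875
n=1: y=-1.875, sp=-3, e=sp−y=-1.125; I=-4.125, D=e−e_prev=1.875; u=1/4·(-1.125)+0·(-4.125)+1·1.875=1.59375; next y=-3/5·(-1.875)+1/2·1.59375=1.921875
n=2: y=1.921875, sp=-3, e=sp−y=-4.921875; I=-9.046875, D=e−e_prev=-3.796875; u=1/4·(-4.921875)+0·(-9.046875)+1·(-3.796875)≈-5.027344; next y=-3/5·1.921875+1/2·(-5.027344)≈-3.666797
n=3: y≈-3.666797, sp=-3, e=sp−y≈0.666797; I≈-8.380078, D=e−e_prev≈5.588672; u=1/4·0.666797+0·(-8.380078)+1·5.588672≈5.755371; next y=-3/5·(-3.666797)+1/2·5.755371≈5.077764
n=4: y≈5.077764, sp=-3, e=sp−y≈-8.077764; I≈-16.457842, D=e−e_prev≈-8.744561; u=1/4·(-8.077764)+0·(-16.457842)+1·(-8.744561)≈-10.764001; next y=-3/5·5.077764+1/2·(-10.764001)≈-8.428659
n=5: y≈-8.428659, sp=-3, e=sp−y≈5.428659; I≈-11.029183, D=e−e_prev≈13.506423; u=1/4·5.428659+0·(-11.029183)+1·13.506423≈14.863587; next y=-3/5·(-8.428659)+1/2·14.863587≈12.488989
n=6: y≈12.488989, sp=-3, e=sp−y≈-15.488989; I≈-26.518172, D=e−e_prev≈-20.917648; u=1/4·(-15.488989)+0·(-26.518172)+1·(-20.917648)≈-24.789895; next y=-3/5·12.488989+1/2·(-24.789895)≈-19.888341
n=7: y≈-19.888341, sp=-3, e=sp−y≈16.888341; I≈-9.629831, D=e−e_prev≈32.377330; u=1/4·16.888341+0·(-9.629831)+1·32.377330≈36.599415; next y=-3/5·(-19.888341)+1/2·36.599415≈30.232712
n=8: y≈30.232712, sp=-2, e=sp−y≈-32.232712; I≈-41.862543, D=e−e_prev≈-49.121053; u=1/4·(-32.232712)+0·(-41.862543)+1·(-49.121053)≈-57.179231; next y=-3/5·30.232712+1/2·(-57.179231)≈-46.729243
n=9: y≈-46.729243, sp=2, e=sp−y≈48.729243; I≈6.866700, D=e−e_prev≈80.961955; u=1/4·48.729243+0·6.866700+1·80.961955≈93.144266; next y=-3/5·(-46.729243)+1/2·93.144266≈74.609679
n=10: y≈74.609679, sp=2, e=sp−y≈-72.609679; I≈-65.742979, D=e−e_prev≈-121.338922; u=1/4·(-72.609679)+0·(-65.742979)+1·(-121.338922)≈-139.491342; next y=-3/5·74.609679+1/2·(-139.491342)≈-114.511478
n=11: y≈-114.511478, sp=2, e=sp−y≈116.511478; I≈50.768499, D=e−e_prev≈189.121157; u=1/4·116.511478+0·50.768499+1·189.121157≈218.249027; next y=-3/5·(-114.511478)+1/2·218.249027≈177.831400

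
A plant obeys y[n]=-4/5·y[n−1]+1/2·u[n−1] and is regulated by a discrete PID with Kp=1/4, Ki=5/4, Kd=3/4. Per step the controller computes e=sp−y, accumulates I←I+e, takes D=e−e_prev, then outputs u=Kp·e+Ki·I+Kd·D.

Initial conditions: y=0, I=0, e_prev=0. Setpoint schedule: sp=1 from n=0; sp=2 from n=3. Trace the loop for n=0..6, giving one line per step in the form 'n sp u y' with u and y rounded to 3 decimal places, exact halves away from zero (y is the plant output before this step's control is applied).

0 1 2.250 0.000
1 1 0.219 1.125
2 1 5.216 -0.791
3 2 -0.803 3.241
4 2 13.948 -2.994
5 2 -12.302 9.369
6 2 39.543 -13.646

(exact arithmetic carried between steps; '≈' marks a value shown rounded to 6 d.p. or computed from one; I and e_prev carry over from the previous line; the table rounds u and y to 3 d.p., halves away from zero)
n=0: y=0, sp=1, e=sp−y=1; I=1, D=e−e_prev=1; u=1/4·1+5/4·1+3/4·1=2.25; next y=-4/5·0+1/2·2.25=1.125
n=1: y=1.125, sp=1, e=sp−y=-0.125; I=0.875, D=e−e_prev=-1.125; u=1/4·(-0.125)+5/4·0.875+3/4·(-1.125)=0.21875; next y=-4/5·1.125+1/2·0.21875=-0.790625
n=2: y=-0.790625, sp=1, e=sp−y=1.790625; I=2.665625, D=e−e_prev=1.915625; u=1/4·1.790625+5/4·2.665625+3/4·1.915625≈5.216406; next y=-4/5·(-0.790625)+1/2·5.216406≈3.240703
n=3: y≈3.240703, sp=2, e=sp−y≈-1.240703; I≈1.424922, D=e−e_prev≈-3.031328; u=1/4·(-1.240703)+5/4·1.424922+3/4·(-3.031328)≈-0.802520; next y=-4/5·3.240703+1/2·(-0.802520)≈-2.993822
n=4: y≈-2.993822, sp=2, e=sp−y≈4.993822; I≈6.418744, D=e−e_prev≈6.234525; u=1/4·4.993822+5/4·6.418744+3/4·6.234525≈13.947780; next y=-4/5·(-2.993822)+1/2·13.947780≈9.368948
n=5: y≈9.368948, sp=2, e=sp−y≈-7.368948; I≈-0.950204, D=e−e_prev≈-12.362770; u=1/4·(-7.368948)+5/4·(-0.950204)+3/4·(-12.362770)≈-12.302069; next y=-4/5·9.368948+1/2·(-12.302069)≈-13.646193
n=6: y≈-13.646193, sp=2, e=sp−y≈15.646193; I≈14.695989, D=e−e_prev≈23.015140; u=1/4·15.646193+5/4·14.695989+3/4·23.015140≈39.542890; next y=-4/5·(-13.646193)+1/2·39.542890≈30.688399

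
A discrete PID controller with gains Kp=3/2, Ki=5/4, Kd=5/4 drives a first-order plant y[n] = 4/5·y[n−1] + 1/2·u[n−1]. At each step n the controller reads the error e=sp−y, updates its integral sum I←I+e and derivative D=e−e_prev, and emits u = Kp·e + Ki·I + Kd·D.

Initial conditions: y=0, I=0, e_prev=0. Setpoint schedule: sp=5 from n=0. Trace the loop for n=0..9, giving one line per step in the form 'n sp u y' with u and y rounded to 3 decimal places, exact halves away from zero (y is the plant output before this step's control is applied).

(exact arithmetic carried between steps; '≈' marks a value shown rounded to 6 d.p. or computed from one; I and e_prev carry over from the previous line; the table rounds u and y to 3 d.p., halves away from zero)
n=0: y=0, sp=5, e=sp−y=5; I=5, D=e−e_prev=5; u=3/2·5+5/4·5+5/4·5=20; next y=4/5·0+1/2·20=10
n=1: y=10, sp=5, e=sp−y=-5; I=0, D=e−e_prev=-10; u=3/2·(-5)+5/4·0+5/4·(-10)=-20; next y=4/5·10+1/2·(-20)=-2
n=2: y=-2, sp=5, e=sp−y=7; I=7, D=e−e_prev=12; u=3/2·7+5/4·7+5/4·12=34.25; next y=4/5·(-2)+1/2·34.25=15.525
n=3: y=15.525, sp=5, e=sp−y=-10.525; I=-3.525, D=e−e_prev=-17.525; u=3/2·(-10.525)+5/4·(-3.525)+5/4·(-17.525)=-42.1; next y=4/5·15.525+1/2·(-42.1)=-8.63
n=4: y=-8.63, sp=5, e=sp−y=13.63; I=10.105, D=e−e_prev=24.155; u=3/2·13.63+5/4·10.105+5/4·24.155=63.27; next y=4/5·(-8.63)+1/2·63.27=24.731
n=5: y=24.731, sp=5, e=sp−y=-19.731; I=-9.626, D=e−e_prev=-33.361; u=3/2·(-19.731)+5/4·(-9.626)+5/4·(-33.361)=-83.33025; next y=4/5·24.731+1/2·(-83.33025)=-21.880325
n=6: y=-21.880325, sp=5, e=sp−y=26.880325; I=17.254325, D=e−e_prev=46.611325; u=3/2·26.880325+5/4·17.254325+5/4·46.611325=120.15255; next y=4/5·(-21.880325)+1/2·120.15255=42.572015
n=7: y=42.572015, sp=5, e=sp−y=-37.572015; I=-20.31769, D=e−e_prev=-64.45234; u=3/2·(-37.572015)+5/4·(-20.31769)+5/4·(-64.45234)=-162.32056; next y=4/5·42.572015+1/2·(-162.32056)=-47.102668
n=8: y=-47.102668, sp=5, e=sp−y=52.102668; I=31.784978, D=e−e_prev=89.674683; u=3/2·52.102668+5/4·31.784978+5/4·89.674683≈229.978578; next y=4/5·(-47.102668)+1/2·229.978578≈77.307155
n=9: y≈77.307155, sp=5, e=sp−y≈-72.307155; I≈-40.522177, D=e−e_prev≈-124.409823; u=3/2·(-72.307155)+5/4·(-40.522177)+5/4·(-124.409823)≈-314.625731; next y=4/5·77.307155+1/2·(-314.625731)≈-95.467142

0 5 20.000 0.000
1 5 -20.000 10.000
2 5 34.250 -2.000
3 5 -42.100 15.525
4 5 63.270 -8.630
5 5 -83.330 24.731
6 5 120.153 -21.880
7 5 -162.321 42.572
8 5 229.979 -47.103
9 5 -314.626 77.307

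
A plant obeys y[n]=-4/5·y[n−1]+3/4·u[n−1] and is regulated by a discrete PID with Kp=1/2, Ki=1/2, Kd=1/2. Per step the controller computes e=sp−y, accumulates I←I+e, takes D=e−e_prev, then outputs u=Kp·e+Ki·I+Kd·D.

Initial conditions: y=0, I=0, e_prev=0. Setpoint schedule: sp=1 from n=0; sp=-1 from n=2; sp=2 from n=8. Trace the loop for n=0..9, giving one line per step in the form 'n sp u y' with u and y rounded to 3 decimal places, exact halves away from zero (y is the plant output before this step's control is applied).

0 1 1.500 0.000
1 1 -0.188 1.125
2 -1 0.561 -1.041
3 -1 -2.942 1.253
4 -1 3.772 -3.209
5 -1 -10.263 5.396
6 -1 16.957 -12.014
7 -1 -37.757 22.330
8 2 75.017 -46.181
9 2 -145.731 93.207

(exact arithmetic carried between steps; '≈' marks a value shown rounded to 6 d.p. or computed from one; I and e_prev carry over from the previous line; the table rounds u and y to 3 d.p., halves away from zero)
n=0: y=0, sp=1, e=sp−y=1; I=1, D=e−e_prev=1; u=1/2·1+1/2·1+1/2·1=1.5; next y=-4/5·0+3/4·1.5=1.125
n=1: y=1.125, sp=1, e=sp−y=-0.125; I=0.875, D=e−e_prev=-1.125; u=1/2·(-0.125)+1/2·0.875+1/2·(-1.125)=-0.1875; next y=-4/5·1.125+3/4·(-0.1875)=-1.040625
n=2: y=-1.040625, sp=-1, e=sp−y=0.040625; I=0.915625, D=e−e_prev=0.165625; u=1/2·0.040625+1/2·0.915625+1/2·0.165625≈0.560938; next y=-4/5·(-1.040625)+3/4·0.560938≈1.253203
n=3: y≈1.253203, sp=-1, e=sp−y≈-2.253203; I≈-1.337578, D=e−e_prev≈-2.293828; u=1/2·(-2.253203)+1/2·(-1.337578)+1/2·(-2.293828)≈-2.942305; next y=-4/5·1.253203+3/4·(-2.942305)≈-3.209291
n=4: y≈-3.209291, sp=-1, e=sp−y≈2.209291; I≈0.871713, D=e−e_prev≈4.462494; u=1/2·2.209291+1/2·0.871713+1/2·4.462494≈3.771749; next y=-4/5·(-3.209291)+3/4·3.771749≈5.396245
n=5: y≈5.396245, sp=-1, e=sp−y≈-6.396245; I≈-5.524532, D=e−e_prev≈-8.605536; u=1/2·(-6.396245)+1/2·(-5.524532)+1/2·(-8.605536)≈-10.263156; next y=-4/5·5.396245+3/4·(-10.263156)≈-12.014363
n=6: y≈-12.014363, sp=-1, e=sp−y≈11.014363; I≈5.489831, D=e−e_prev≈17.410607; u=1/2·11.014363+1/2·5.489831+1/2·17.410607≈16.957400; next y=-4/5·(-12.014363)+3/4·16.957400≈22.329540
n=7: y≈22.329540, sp=-1, e=sp−y≈-23.329540; I≈-17.839709, D=e−e_prev≈-34.343903; u=1/2·(-23.329540)+1/2·(-17.839709)+1/2·(-34.343903)≈-37.756576; next y=-4/5·22.329540+3/4·(-37.756576)≈-46.181065
n=8: y≈-46.181065, sp=2, e=sp−y≈48.181065; I≈30.341355, D=e−e_prev≈71.510605; u=1/2·48.181065+1/2·30.341355+1/2·71.510605≈75.016512; next y=-4/5·(-46.181065)+3/4·75.016512≈93.207236
n=9: y≈93.207236, sp=2, e=sp−y≈-91.207236; I≈-60.865881, D=e−e_prev≈-139.388301; u=1/2·(-91.207236)+1/2·(-60.865881)+1/2·(-139.388301)≈-145.730709; next y=-4/5·93.207236+3/4·(-145.730709)≈-183.863820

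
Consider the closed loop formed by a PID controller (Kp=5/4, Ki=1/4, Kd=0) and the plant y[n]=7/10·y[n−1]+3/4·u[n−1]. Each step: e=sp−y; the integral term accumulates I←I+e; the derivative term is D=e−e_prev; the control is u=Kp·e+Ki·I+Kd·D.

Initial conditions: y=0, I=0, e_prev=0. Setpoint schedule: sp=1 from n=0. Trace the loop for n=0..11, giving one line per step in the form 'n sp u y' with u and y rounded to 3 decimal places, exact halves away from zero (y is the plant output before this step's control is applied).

(exact arithmetic carried between steps; '≈' marks a value shown rounded to 6 d.p. or computed from one; I and e_prev carry over from the previous line; the table rounds u and y to 3 d.p., halves away from zero)
n=0: y=0, sp=1, e=sp−y=1; I=1, D=e−e_prev=1; u=5/4·1+1/4·1+0·1=1.5; next y=7/10·0+3/4·1.5=1.125
n=1: y=1.125, sp=1, e=sp−y=-0.125; I=0.875, D=e−e_prev=-1.125; u=5/4·(-0.125)+1/4·0.875+0·(-1.125)=0.0625; next y=7/10·1.125+3/4·0.0625=0.834375
n=2: y=0.834375, sp=1, e=sp−y=0.165625; I=1.040625, D=e−e_prev=0.290625; u=5/4·0.165625+1/4·1.040625+0·0.290625≈0.467188; next y=7/10·0.834375+3/4·0.467188≈0.934453
n=3: y≈0.934453, sp=1, e=sp−y≈0.065547; I≈1.106172, D=e−e_prev≈-0.100078; u=5/4·0.065547+1/4·1.106172+0·(-0.100078)≈0.358477; next y=7/10·0.934453+3/4·0.358477≈0.922975
n=4: y≈0.922975, sp=1, e=sp−y≈0.077025; I≈1.183197, D=e−e_prev≈0.011479; u=5/4·0.077025+1/4·1.183197+0·0.011479≈0.392081; next y=7/10·0.922975+3/4·0.392081≈0.940143
n=5: y≈0.940143, sp=1, e=sp−y≈0.059857; I≈1.243054, D=e−e_prev≈-0.017168; u=5/4·0.059857+1/4·1.243054+0·(-0.017168)≈0.385585; next y=7/10·0.940143+3/4·0.385585≈0.947289
n=6: y≈0.947289, sp=1, e=sp−y≈0.052711; I≈1.295766, D=e−e_prev≈-0.007146; u=5/4·0.052711+1/4·1.295766+0·(-0.007146)≈0.389831; next y=7/10·0.947289+3/4·0.389831≈0.955475
n=7: y≈0.955475, sp=1, e=sp−y≈0.044525; I≈1.340291, D=e−e_prev≈-0.008186; u=5/4·0.044525+1/4·1.340291+0·(-0.008186)≈0.390729; next y=7/10·0.955475+3/4·0.390729≈0.961879
n=8: y≈0.961879, sp=1, e=sp−y≈0.038121; I≈1.378411, D=e−e_prev≈-0.006404; u=5/4·0.038121+1/4·1.378411+0·(-0.006404)≈0.392254; next y=7/10·0.961879+3/4·0.392254≈0.967506
n=9: y≈0.967506, sp=1, e=sp−y≈0.032494; I≈1.410906, D=e−e_prev≈-0.005627; u=5/4·0.032494+1/4·1.410906+0·(-0.005627)≈0.393344; next y=7/10·0.967506+3/4·0.393344≈0.972262
n=10: y≈0.972262, sp=1, e=sp−y≈0.027738; I≈1.438643, D=e−e_prev≈-0.004756; u=5/4·0.027738+1/4·1.438643+0·(-0.004756)≈0.394333; next y=7/10·0.972262+3/4·0.394333≈0.976333
n=11: y≈0.976333, sp=1, e=sp−y≈0.023667; I≈1.462310, D=e−e_prev≈-0.004071; u=5/4·0.023667+1/4·1.462310+0·(-0.004071)≈0.395161; next y=7/10·0.976333+3/4·0.395161≈0.979804

0 1 1.500 0.000
1 1 0.063 1.125
2 1 0.467 0.834
3 1 0.358 0.934
4 1 0.392 0.923
5 1 0.386 0.940
6 1 0.390 0.947
7 1 0.391 0.955
8 1 0.392 0.962
9 1 0.393 0.968
10 1 0.394 0.972
11 1 0.395 0.976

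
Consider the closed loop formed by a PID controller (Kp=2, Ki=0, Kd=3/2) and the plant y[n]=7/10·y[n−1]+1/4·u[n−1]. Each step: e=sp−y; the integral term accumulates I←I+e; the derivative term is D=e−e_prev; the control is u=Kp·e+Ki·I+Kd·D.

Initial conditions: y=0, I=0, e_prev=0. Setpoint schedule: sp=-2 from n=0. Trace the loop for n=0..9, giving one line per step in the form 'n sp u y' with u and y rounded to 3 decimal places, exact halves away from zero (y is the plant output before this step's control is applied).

0 -2 -7.000 0.000
1 -2 2.125 -1.750
2 -2 -4.197 -0.694
3 -2 0.331 -1.535
4 -2 -2.832 -0.992
5 -2 -0.580 -1.402
6 -2 -2.160 -1.126
7 -2 -1.040 -1.329
8 -2 -1.828 -1.190
9 -2 -1.270 -1.290

(exact arithmetic carried between steps; '≈' marks a value shown rounded to 6 d.p. or computed from one; I and e_prev carry over from the previous line; the table rounds u and y to 3 d.p., halves away from zero)
n=0: y=0, sp=-2, e=sp−y=-2; I=-2, D=e−e_prev=-2; u=2·(-2)+0·(-2)+3/2·(-2)=-7; next y=7/10·0+1/4·(-7)=-1.75
n=1: y=-1.75, sp=-2, e=sp−y=-0.25; I=-2.25, D=e−e_prev=1.75; u=2·(-0.25)+0·(-2.25)+3/2·1.75=2.125; next y=7/10·(-1.75)+1/4·2.125=-0.69375
n=2: y=-0.69375, sp=-2, e=sp−y=-1.30625; I=-3.55625, D=e−e_prev=-1.05625; u=2·(-1.30625)+0·(-3.55625)+3/2·(-1.05625)=-4.196875; next y=7/10·(-0.69375)+1/4·(-4.196875)≈-1.534844
n=3: y≈-1.534844, sp=-2, e=sp−y≈-0.465156; I≈-4.021406, D=e−e_prev≈0.841094; u=2·(-0.465156)+0·(-4.021406)+3/2·0.841094≈0.331328; next y=7/10·(-1.534844)+1/4·0.331328≈-0.991559
n=4: y≈-0.991559, sp=-2, e=sp−y≈-1.008441; I≈-5.029848, D=e−e_prev≈-0.543285; u=2·(-1.008441)+0·(-5.029848)+3/2·(-0.543285)≈-2.831811; next y=7/10·(-0.991559)+1/4·(-2.831811)≈-1.402044
n=5: y≈-1.402044, sp=-2, e=sp−y≈-0.597956; I≈-5.627804, D=e−e_prev≈0.410485; u=2·(-0.597956)+0·(-5.627804)+3/2·0.410485≈-0.580185; next y=7/10·(-1.402044)+1/4·(-0.580185)≈-1.126477
n=6: y≈-1.126477, sp=-2, e=sp−y≈-0.873523; I≈-6.501327, D=e−e_prev≈-0.275567; u=2·(-0.873523)+0·(-6.501327)+3/2·(-0.275567)≈-2.160397; next y=7/10·(-1.126477)+1/4·(-2.160397)≈-1.328633
n=7: y≈-1.328633, sp=-2, e=sp−y≈-0.671367; I≈-7.172694, D=e−e_prev≈0.202156; u=2·(-0.671367)+0·(-7.172694)+3/2·0.202156≈-1.039500; next y=7/10·(-1.328633)+1/4·(-1.039500)≈-1.189918
n=8: y≈-1.189918, sp=-2, e=sp−y≈-0.810082; I≈-7.982776, D=e−e_prev≈-0.138715; u=2·(-0.810082)+0·(-7.982776)+3/2·(-0.138715)≈-1.828236; next y=7/10·(-1.189918)+1/4·(-1.828236)≈-1.290002
n=9: y≈-1.290002, sp=-2, e=sp−y≈-0.709998; I≈-8.692775, D=e−e_prev≈0.100084; u=2·(-0.709998)+0·(-8.692775)+3/2·0.100084≈-1.269871; next y=7/10·(-1.290002)+1/4·(-1.269871)≈-1.220469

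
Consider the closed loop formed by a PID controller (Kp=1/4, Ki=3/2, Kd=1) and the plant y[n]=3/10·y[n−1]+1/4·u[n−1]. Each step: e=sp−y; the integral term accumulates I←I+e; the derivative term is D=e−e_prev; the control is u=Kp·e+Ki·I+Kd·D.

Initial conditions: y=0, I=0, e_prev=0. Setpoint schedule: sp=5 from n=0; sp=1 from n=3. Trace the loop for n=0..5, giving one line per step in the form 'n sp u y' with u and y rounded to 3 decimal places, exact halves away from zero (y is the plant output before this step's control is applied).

(exact arithmetic carried between steps; '≈' marks a value shown rounded to 6 d.p. or computed from one; I and e_prev carry over from the previous line; the table rounds u and y to 3 d.p., halves away from zero)
n=0: y=0, sp=5, e=sp−y=5; I=5, D=e−e_prev=5; u=1/4·5+3/2·5+1·5=13.75; next y=3/10·0+1/4·13.75=3.4375
n=1: y=3.4375, sp=5, e=sp−y=1.5625; I=6.5625, D=e−e_prev=-3.4375; u=1/4·1.5625+3/2·6.5625+1·(-3.4375)=6.796875; next y=3/10·3.4375+1/4·6.796875≈2.730469
n=2: y≈2.730469, sp=5, e=sp−y≈2.269531; I≈8.832031, D=e−e_prev≈0.707031; u=1/4·2.269531+3/2·8.832031+1·0.707031≈14.522461; next y=3/10·2.730469+1/4·14.522461≈4.449756
n=3: y≈4.449756, sp=1, e=sp−y≈-3.449756; I≈5.382275, D=e−e_prev≈-5.719287; u=1/4·(-3.449756)+3/2·5.382275+1·(-5.719287)≈1.491687; next y=3/10·4.449756+1/4·1.491687≈1.707849
n=4: y≈1.707849, sp=1, e=sp−y≈-0.707849; I≈4.674427, D=e−e_prev≈2.741907; u=1/4·(-0.707849)+3/2·4.674427+1·2.741907≈9.576586; next y=3/10·1.707849+1/4·9.576586≈2.906501
n=5: y≈2.906501, sp=1, e=sp−y≈-1.906501; I≈2.767926, D=e−e_prev≈-1.198652; u=1/4·(-1.906501)+3/2·2.767926+1·(-1.198652)≈2.476611; next y=3/10·2.906501+1/4·2.476611≈1.491103

0 5 13.750 0.000
1 5 6.797 3.438
2 5 14.522 2.730
3 1 1.492 4.450
4 1 9.577 1.708
5 1 2.477 2.907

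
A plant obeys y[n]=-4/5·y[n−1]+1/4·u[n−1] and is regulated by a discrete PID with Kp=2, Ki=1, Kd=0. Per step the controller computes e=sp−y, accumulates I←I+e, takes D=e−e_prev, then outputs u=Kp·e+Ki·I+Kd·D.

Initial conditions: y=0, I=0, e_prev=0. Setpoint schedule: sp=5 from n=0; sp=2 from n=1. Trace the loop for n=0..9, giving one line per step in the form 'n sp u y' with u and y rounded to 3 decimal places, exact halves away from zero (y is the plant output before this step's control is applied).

0 5 15.000 0.000
1 2 -0.250 3.750
2 2 18.438 -3.063
3 2 -6.866 7.059
4 2 31.345 -7.364
5 2 -22.565 13.727
6 2 56.759 -16.623
7 2 -56.952 27.488
8 2 108.710 -36.229
9 2 -130.228 56.160

(exact arithmetic carried between steps; '≈' marks a value shown rounded to 6 d.p. or computed from one; I and e_prev carry over from the previous line; the table rounds u and y to 3 d.p., halves away from zero)
n=0: y=0, sp=5, e=sp−y=5; I=5, D=e−e_prev=5; u=2·5+1·5+0·5=15; next y=-4/5·0+1/4·15=3.75
n=1: y=3.75, sp=2, e=sp−y=-1.75; I=3.25, D=e−e_prev=-6.75; u=2·(-1.75)+1·3.25+0·(-6.75)=-0.25; next y=-4/5·3.75+1/4·(-0.25)=-3.0625
n=2: y=-3.0625, sp=2, e=sp−y=5.0625; I=8.3125, D=e−e_prev=6.8125; u=2·5.0625+1·8.3125+0·6.8125=18.4375; next y=-4/5·(-3.0625)+1/4·18.4375=7.059375
n=3: y=7.059375, sp=2, e=sp−y=-5.059375; I=3.253125, D=e−e_prev=-10.121875; u=2·(-5.059375)+1·3.253125+0·(-10.121875)=-6.865625; next y=-4/5·7.059375+1/4·(-6.865625)≈-7.363906
n=4: y≈-7.363906, sp=2, e=sp−y≈9.363906; I≈12.617031, D=e−e_prev≈14.423281; u=2·9.363906+1·12.617031+0·14.423281≈31.344844; next y=-4/5·(-7.363906)+1/4·31.344844≈13.727336
n=5: y≈13.727336, sp=2, e=sp−y≈-11.727336; I≈0.889695, D=e−e_prev≈-21.091242; u=2·(-11.727336)+1·0.889695+0·(-21.091242)≈-22.564977; next y=-4/5·13.727336+1/4·(-22.564977)≈-16.623113
n=6: y≈-16.623113, sp=2, e=sp−y≈18.623113; I≈19.512808, D=e−e_prev≈30.350449; u=2·18.623113+1·19.512808+0·30.350449≈56.759034; next y=-4/5·(-16.623113)+1/4·56.759034≈27.488249
n=7: y≈27.488249, sp=2, e=sp−y≈-25.488249; I≈-5.975441, D=e−e_prev≈-44.111362; u=2·(-25.488249)+1·(-5.975441)+0·(-44.111362)≈-56.951938; next y=-4/5·27.488249+1/4·(-56.951938)≈-36.228584
n=8: y≈-36.228584, sp=2, e=sp−y≈38.228584; I≈32.253143, D=e−e_prev≈63.716832; u=2·38.228584+1·32.253143+0·63.716832≈108.710310; next y=-4/5·(-36.228584)+1/4·108.710310≈56.160444
n=9: y≈56.160444, sp=2, e=sp−y≈-54.160444; I≈-21.907301, D=e−e_prev≈-92.389028; u=2·(-54.160444)+1·(-21.907301)+0·(-92.389028)≈-130.228190; next y=-4/5·56.160444+1/4·(-130.228190)≈-77.485403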